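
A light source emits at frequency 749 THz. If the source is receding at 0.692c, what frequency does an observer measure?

β = v/c = 0.692
(1-β)/(1+β) = 0.308/1.692 = 0.182033
Doppler factor = √(0.182033) = 0.4267
f_obs = 749 × 0.4267 = 319.6 THz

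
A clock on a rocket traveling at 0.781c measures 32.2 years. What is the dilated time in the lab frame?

Proper time Δt₀ = 32.2 years
γ = 1/√(1 - 0.781²) = 1.6012
Δt = γΔt₀ = 1.6012 × 32.2 = 51.56 years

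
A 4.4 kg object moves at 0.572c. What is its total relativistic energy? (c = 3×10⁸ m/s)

γ = 1/√(1 - 0.572²) = 1.2191
mc² = 4.4 × (3×10⁸)² = 3.960×10¹⁷ J
E = γmc² = 1.2191 × 3.960×10¹⁷ = 4.828×10¹⁷ J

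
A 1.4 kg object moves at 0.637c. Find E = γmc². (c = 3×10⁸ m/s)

γ = 1/√(1 - 0.637²) = 1.29725
mc² = 1.4 × (3×10⁸)² = 1.260×10¹⁷ J
E = γmc² = 1.29725 × 1.260×10¹⁷ = 1.635×10¹⁷ J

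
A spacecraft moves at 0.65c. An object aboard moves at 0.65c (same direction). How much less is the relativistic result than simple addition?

Classical: u' + v = 0.65 + 0.65 = 1.3c
Relativistic: u = (0.65 + 0.65)/(1 + 0.4225) = 1.3/1.4225 = 0.9139c
Difference: 1.3 - 0.9139 = 0.3861c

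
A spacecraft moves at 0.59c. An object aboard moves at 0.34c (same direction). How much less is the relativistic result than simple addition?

Classical: u' + v = 0.34 + 0.59 = 0.93c
Relativistic: u = (0.34 + 0.59)/(1 + 0.2006) = 0.93/1.2006 = 0.7746c
Difference: 0.93 - 0.7746 = 0.1554c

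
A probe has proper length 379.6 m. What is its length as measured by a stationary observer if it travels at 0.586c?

Proper length L₀ = 379.6 m
γ = 1/√(1 - 0.586²) = 1.234
L = L₀/γ = 379.6/1.234 = 307.6 m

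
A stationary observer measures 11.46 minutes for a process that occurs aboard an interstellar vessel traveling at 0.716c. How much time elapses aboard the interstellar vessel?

Dilated time Δt = 11.46 minutes
γ = 1/√(1 - 0.716²) = 1.4325
Δt₀ = Δt/γ = 11.46/1.4325 = 8.000 minutes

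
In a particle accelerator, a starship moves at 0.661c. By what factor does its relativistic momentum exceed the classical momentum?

p_rel = γmv, p_class = mv
Ratio = γ = 1/√(1 - 0.661²)
= 1/√(0.563079) = 1.333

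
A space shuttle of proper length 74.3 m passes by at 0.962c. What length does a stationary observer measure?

Proper length L₀ = 74.3 m
γ = 1/√(1 - 0.962²) = 3.662
L = L₀/γ = 74.3/3.662 = 20.29 m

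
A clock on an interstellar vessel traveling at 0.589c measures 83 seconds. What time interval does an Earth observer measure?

Proper time Δt₀ = 83 seconds
γ = 1/√(1 - 0.589²) = 1.237
Δt = γΔt₀ = 1.237 × 83 = 102.7 seconds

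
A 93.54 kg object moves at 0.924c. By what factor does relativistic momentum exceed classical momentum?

p_rel = γmv, p_class = mv
Ratio = γ = 1/√(1 - 0.924²) = 2.615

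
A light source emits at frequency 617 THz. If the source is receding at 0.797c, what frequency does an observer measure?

β = v/c = 0.797
(1-β)/(1+β) = 0.203/1.797 = 0.11297
Doppler factor = √(0.11297) = 0.3361
f_obs = 617 × 0.3361 = 207.4 THz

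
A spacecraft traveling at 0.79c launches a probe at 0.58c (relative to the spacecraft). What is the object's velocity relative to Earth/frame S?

u = (u' + v)/(1 + u'v/c²)
Numerator: 0.58 + 0.79 = 1.37
Denominator: 1 + 0.4582 = 1.4582
u = 1.37/1.4582 = 0.9395c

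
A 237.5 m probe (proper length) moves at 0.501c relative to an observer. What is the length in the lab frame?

Proper length L₀ = 237.5 m
γ = 1/√(1 - 0.501²) = 1.1555
L = L₀/γ = 237.5/1.1555 = 205.5 m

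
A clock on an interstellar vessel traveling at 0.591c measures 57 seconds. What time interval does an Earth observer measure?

Proper time Δt₀ = 57 seconds
γ = 1/√(1 - 0.591²) = 1.2397
Δt = γΔt₀ = 1.2397 × 57 = 70.66 seconds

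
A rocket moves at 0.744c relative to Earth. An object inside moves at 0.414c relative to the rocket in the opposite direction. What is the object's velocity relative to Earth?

Object's velocity in rocket frame is u' = -0.414c
u = (u' + v)/(1 + u'v/c²) = (v - 0.414)/(1 - 0.414·v/c²)
Numerator: 0.744 - 0.414 = 0.33
Denominator: 1 - 0.308016 = 0.691984
u = 0.33/0.691984 = 0.4769c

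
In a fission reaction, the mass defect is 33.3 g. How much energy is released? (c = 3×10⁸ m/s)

Convert mass defect: Δm = 33.3 g = 0.0333 kg
E = Δm·c² = 0.0333 × (3×10⁸)²
= 0.0333 × 9×10¹⁶ = 2.997×10¹⁵ J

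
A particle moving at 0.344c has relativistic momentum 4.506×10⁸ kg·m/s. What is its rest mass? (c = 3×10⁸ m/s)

γ = 1/√(1 - 0.344²) = 1.065
v = 0.344 × 3×10⁸ = 1.032×10⁸ m/s
m = p/(γv) = 4.506×10⁸/(1.065 × 1.032×10⁸) = 4.100 kg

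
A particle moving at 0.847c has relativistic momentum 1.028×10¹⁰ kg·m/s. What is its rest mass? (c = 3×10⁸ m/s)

γ = 1/√(1 - 0.847²) = 1.881
v = 0.847 × 3×10⁸ = 2.541×10⁸ m/s
m = p/(γv) = 1.028×10¹⁰/(1.881 × 2.541×10⁸) = 21.51 kg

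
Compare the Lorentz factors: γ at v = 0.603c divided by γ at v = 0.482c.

γ₁ = 1/√(1 - 0.603²) = 1.2535
γ₂ = 1/√(1 - 0.482²) = 1.1413
γ₁/γ₂ = 1.2535/1.1413 = 1.098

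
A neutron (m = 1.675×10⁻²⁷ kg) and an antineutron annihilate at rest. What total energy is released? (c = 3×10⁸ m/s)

Both particles have the same rest mass, so total mass = 2m
E = 2m·c² = 2 × 1.675×10⁻²⁷ × (3×10⁸)²
= 2 × 1.675×10⁻²⁷ × 9×10¹⁶
= 3.015×10⁻¹⁰ J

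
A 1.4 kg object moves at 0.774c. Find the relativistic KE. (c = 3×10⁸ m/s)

γ = 1/√(1 - 0.774²) = 1.5793
γ - 1 = 0.5793
KE = (γ-1)mc² = 0.5793 × 1.4 × (3×10⁸)² = 7.299×10¹⁶ J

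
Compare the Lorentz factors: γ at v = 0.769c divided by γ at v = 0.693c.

γ₁ = 1/√(1 - 0.769²) = 1.564
γ₂ = 1/√(1 - 0.693²) = 1.387
γ₁/γ₂ = 1.564/1.387 = 1.128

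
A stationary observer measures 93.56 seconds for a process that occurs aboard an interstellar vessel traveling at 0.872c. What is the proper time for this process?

Dilated time Δt = 93.56 seconds
γ = 1/√(1 - 0.872²) = 2.043
Δt₀ = Δt/γ = 93.56/2.043 = 45.80 seconds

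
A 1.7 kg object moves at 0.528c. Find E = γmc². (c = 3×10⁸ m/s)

γ = 1/√(1 - 0.528²) = 1.178
mc² = 1.7 × (3×10⁸)² = 1.530×10¹⁷ J
E = γmc² = 1.178 × 1.530×10¹⁷ = 1.802×10¹⁷ J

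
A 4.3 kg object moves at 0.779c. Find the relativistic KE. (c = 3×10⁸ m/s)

γ = 1/√(1 - 0.779²) = 1.5948
γ - 1 = 0.5948
KE = (γ-1)mc² = 0.5948 × 4.3 × (3×10⁸)² = 2.302×10¹⁷ J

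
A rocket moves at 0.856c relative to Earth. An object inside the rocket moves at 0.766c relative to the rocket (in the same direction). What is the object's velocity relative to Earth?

u = (u' + v)/(1 + u'v/c²)
Numerator: 0.766 + 0.856 = 1.622
Denominator: 1 + 0.655696 = 1.655696
u = 1.622/1.655696 = 0.9796c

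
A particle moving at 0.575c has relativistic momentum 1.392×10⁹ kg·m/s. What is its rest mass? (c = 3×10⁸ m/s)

γ = 1/√(1 - 0.575²) = 1.2223
v = 0.575 × 3×10⁸ = 1.725×10⁸ m/s
m = p/(γv) = 1.392×10⁹/(1.2223 × 1.725×10⁸) = 6.602 kg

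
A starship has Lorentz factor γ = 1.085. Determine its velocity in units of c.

From γ = 1/√(1 - v²/c²):
1/γ² = 1/1.085² = 0.84946
v²/c² = 1 - 0.84946 = 0.15054
v/c = √(0.15054) = 0.3880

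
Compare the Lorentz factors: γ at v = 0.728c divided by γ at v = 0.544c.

γ₁ = 1/√(1 - 0.728²) = 1.459
γ₂ = 1/√(1 - 0.544²) = 1.192
γ₁/γ₂ = 1.459/1.192 = 1.224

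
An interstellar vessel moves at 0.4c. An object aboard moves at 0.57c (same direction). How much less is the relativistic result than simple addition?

Classical: u' + v = 0.57 + 0.4 = 0.97c
Relativistic: u = (0.57 + 0.4)/(1 + 0.228) = 0.97/1.228 = 0.7899c
Difference: 0.97 - 0.7899 = 0.1801c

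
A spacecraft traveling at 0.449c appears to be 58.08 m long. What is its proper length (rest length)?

Contracted length L = 58.08 m
γ = 1/√(1 - 0.449²) = 1.1192
L₀ = γL = 1.1192 × 58.08 = 65.00 m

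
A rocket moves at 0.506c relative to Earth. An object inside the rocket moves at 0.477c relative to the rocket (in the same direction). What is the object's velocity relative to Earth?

u = (u' + v)/(1 + u'v/c²)
Numerator: 0.477 + 0.506 = 0.983
Denominator: 1 + 0.241362 = 1.241362
u = 0.983/1.241362 = 0.7919c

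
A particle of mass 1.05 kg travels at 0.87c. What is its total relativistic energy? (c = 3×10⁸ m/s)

γ = 1/√(1 - 0.87²) = 2.0282
mc² = 1.05 × (3×10⁸)² = 9.450×10¹⁶ J
E = γmc² = 2.0282 × 9.450×10¹⁶ = 1.917×10¹⁷ J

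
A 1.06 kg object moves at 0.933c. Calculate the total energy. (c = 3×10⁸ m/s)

γ = 1/√(1 - 0.933²) = 2.779
mc² = 1.06 × (3×10⁸)² = 9.540×10¹⁶ J
E = γmc² = 2.779 × 9.540×10¹⁶ = 2.651×10¹⁷ J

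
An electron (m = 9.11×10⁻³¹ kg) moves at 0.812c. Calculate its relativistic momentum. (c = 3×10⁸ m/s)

γ = 1/√(1 - 0.812²) = 1.7133
v = 0.812 × 3×10⁸ = 2.436×10⁸ m/s
p = γmv = 1.7133 × 9.11×10⁻³¹ × 2.436×10⁸ = 3.802×10⁻²² kg·m/s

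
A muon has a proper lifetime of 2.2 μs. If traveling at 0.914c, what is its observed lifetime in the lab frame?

Proper lifetime τ₀ = 2.2 μs
γ = 1/√(1 - 0.914²) = 2.465
τ = γτ₀ = 2.465 × 2.2 μs = 5.423 μs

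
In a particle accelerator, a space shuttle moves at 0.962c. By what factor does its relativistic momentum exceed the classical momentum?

p_rel = γmv, p_class = mv
Ratio = γ = 1/√(1 - 0.962²)
= 1/√(0.074556) = 3.662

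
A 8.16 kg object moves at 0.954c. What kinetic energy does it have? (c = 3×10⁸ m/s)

γ = 1/√(1 - 0.954²) = 3.335
γ - 1 = 2.335
KE = (γ-1)mc² = 2.335 × 8.16 × (3×10⁸)² = 1.715×10¹⁸ J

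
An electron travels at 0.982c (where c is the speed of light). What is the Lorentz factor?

v/c = 0.982, so (v/c)² = 0.964324
1 - (v/c)² = 0.035676
γ = 1/√(0.035676) = 5.294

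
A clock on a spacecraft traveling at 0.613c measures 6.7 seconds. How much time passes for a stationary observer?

Proper time Δt₀ = 6.7 seconds
γ = 1/√(1 - 0.613²) = 1.2657
Δt = γΔt₀ = 1.2657 × 6.7 = 8.480 seconds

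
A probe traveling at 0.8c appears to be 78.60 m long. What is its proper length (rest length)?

Contracted length L = 78.60 m
γ = 1/√(1 - 0.8²) = 1.667
L₀ = γL = 1.667 × 78.60 = 131.0 m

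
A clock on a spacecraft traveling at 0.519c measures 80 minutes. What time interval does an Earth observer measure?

Proper time Δt₀ = 80 minutes
γ = 1/√(1 - 0.519²) = 1.1699
Δt = γΔt₀ = 1.1699 × 80 = 93.59 minutes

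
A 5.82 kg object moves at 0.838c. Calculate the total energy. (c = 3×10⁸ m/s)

γ = 1/√(1 - 0.838²) = 1.8326
mc² = 5.82 × (3×10⁸)² = 5.238×10¹⁷ J
E = γmc² = 1.8326 × 5.238×10¹⁷ = 9.599×10¹⁷ J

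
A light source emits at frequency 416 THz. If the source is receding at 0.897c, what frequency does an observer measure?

β = v/c = 0.897
(1-β)/(1+β) = 0.103/1.897 = 0.05430
Doppler factor = √(0.05430) = 0.2330
f_obs = 416 × 0.2330 = 96.93 THz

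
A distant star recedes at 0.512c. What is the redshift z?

β = 0.512
(1+β)/(1-β) = 1.512/0.488 = 3.0984
√(3.0984) = 1.7602
z = 1.7602 - 1 = 0.7602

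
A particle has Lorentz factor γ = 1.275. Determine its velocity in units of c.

From γ = 1/√(1 - v²/c²):
1/γ² = 1/1.275² = 0.6151
v²/c² = 1 - 0.6151 = 0.3849
v/c = √(0.3849) = 0.6204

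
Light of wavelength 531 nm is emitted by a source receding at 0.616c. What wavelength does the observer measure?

β = 0.616
Wavelength Doppler factor = √(1.616/0.384) = √(4.208) = 2.051
λ_obs = 531 × 2.051 = 1089 nm (redshift)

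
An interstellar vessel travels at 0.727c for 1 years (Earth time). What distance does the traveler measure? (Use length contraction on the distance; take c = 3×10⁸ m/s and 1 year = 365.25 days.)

Earth distance: d = v × t = 0.727c × 1 yr = 6.8827×10¹⁵ m
γ = 1.4564
d' = d/γ = 6.8827×10¹⁵/1.4564 = 4.726×10¹⁵ m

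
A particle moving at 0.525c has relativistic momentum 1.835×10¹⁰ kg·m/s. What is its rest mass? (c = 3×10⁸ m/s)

γ = 1/√(1 - 0.525²) = 1.175
v = 0.525 × 3×10⁸ = 1.575×10⁸ m/s
m = p/(γv) = 1.835×10¹⁰/(1.175 × 1.575×10⁸) = 99.16 kg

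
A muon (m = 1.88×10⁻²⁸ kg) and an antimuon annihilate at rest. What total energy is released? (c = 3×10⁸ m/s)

Both particles have the same rest mass, so total mass = 2m
E = 2m·c² = 2 × 1.88×10⁻²⁸ × (3×10⁸)²
= 2 × 1.88×10⁻²⁸ × 9×10¹⁶
= 3.384×10⁻¹¹ J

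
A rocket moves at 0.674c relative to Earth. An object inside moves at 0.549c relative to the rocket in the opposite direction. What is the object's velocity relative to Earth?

Object's velocity in rocket frame is u' = -0.549c
u = (u' + v)/(1 + u'v/c²) = (v - 0.549)/(1 - 0.549·v/c²)
Numerator: 0.674 - 0.549 = 0.125
Denominator: 1 - 0.370026 = 0.629974
u = 0.125/0.629974 = 0.1984c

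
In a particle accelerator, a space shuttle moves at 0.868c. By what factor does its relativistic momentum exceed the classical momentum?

p_rel = γmv, p_class = mv
Ratio = γ = 1/√(1 - 0.868²)
= 1/√(0.246576) = 2.014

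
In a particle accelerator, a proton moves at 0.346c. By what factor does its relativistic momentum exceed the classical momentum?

p_rel = γmv, p_class = mv
Ratio = γ = 1/√(1 - 0.346²)
= 1/√(0.880284) = 1.066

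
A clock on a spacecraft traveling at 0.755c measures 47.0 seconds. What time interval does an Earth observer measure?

Proper time Δt₀ = 47.0 seconds
γ = 1/√(1 - 0.755²) = 1.525
Δt = γΔt₀ = 1.525 × 47.0 = 71.68 seconds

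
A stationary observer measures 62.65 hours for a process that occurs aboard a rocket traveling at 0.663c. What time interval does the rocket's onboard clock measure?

Dilated time Δt = 62.65 hours
γ = 1/√(1 - 0.663²) = 1.3358
Δt₀ = Δt/γ = 62.65/1.3358 = 46.90 hours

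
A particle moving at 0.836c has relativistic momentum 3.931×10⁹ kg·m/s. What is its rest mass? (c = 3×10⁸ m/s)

γ = 1/√(1 - 0.836²) = 1.8224
v = 0.836 × 3×10⁸ = 2.508×10⁸ m/s
m = p/(γv) = 3.931×10⁹/(1.8224 × 2.508×10⁸) = 8.601 kg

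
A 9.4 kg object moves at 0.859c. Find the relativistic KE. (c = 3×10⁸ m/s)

γ = 1/√(1 - 0.859²) = 1.9532
γ - 1 = 0.9532
KE = (γ-1)mc² = 0.9532 × 9.4 × (3×10⁸)² = 8.064×10¹⁷ J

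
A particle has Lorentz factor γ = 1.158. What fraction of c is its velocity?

From γ = 1/√(1 - v²/c²):
1/γ² = 1/1.158² = 0.745732
v²/c² = 1 - 0.745732 = 0.254268
v/c = √(0.254268) = 0.5042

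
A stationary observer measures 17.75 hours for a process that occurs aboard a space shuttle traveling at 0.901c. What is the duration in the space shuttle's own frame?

Dilated time Δt = 17.75 hours
γ = 1/√(1 - 0.901²) = 2.3051
Δt₀ = Δt/γ = 17.75/2.3051 = 7.700 hours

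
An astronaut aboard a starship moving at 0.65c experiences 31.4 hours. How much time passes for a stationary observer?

Proper time Δt₀ = 31.4 hours
γ = 1/√(1 - 0.65²) = 1.316
Δt = γΔt₀ = 1.316 × 31.4 = 41.32 hours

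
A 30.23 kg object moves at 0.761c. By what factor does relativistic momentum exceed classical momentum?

p_rel = γmv, p_class = mv
Ratio = γ = 1/√(1 - 0.761²) = 1.541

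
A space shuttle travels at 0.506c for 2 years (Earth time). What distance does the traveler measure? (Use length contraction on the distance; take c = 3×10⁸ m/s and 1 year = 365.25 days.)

Earth distance: d = v × t = 0.506c × 2 yr = 9.5809×10¹⁵ m
γ = 1.1594
d' = d/γ = 9.5809×10¹⁵/1.1594 = 8.264×10¹⁵ m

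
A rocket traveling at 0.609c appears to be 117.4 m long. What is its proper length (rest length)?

Contracted length L = 117.4 m
γ = 1/√(1 - 0.609²) = 1.261
L₀ = γL = 1.261 × 117.4 = 148.0 m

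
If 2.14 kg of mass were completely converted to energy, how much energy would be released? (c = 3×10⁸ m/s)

Using E = mc²:
c² = (3×10⁸)² = 9×10¹⁶ m²/s²
E = 2.14 × 9×10¹⁶ = 1.926×10¹⁷ J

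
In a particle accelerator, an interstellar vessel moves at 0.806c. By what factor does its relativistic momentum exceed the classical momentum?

p_rel = γmv, p_class = mv
Ratio = γ = 1/√(1 - 0.806²)
= 1/√(0.350364) = 1.689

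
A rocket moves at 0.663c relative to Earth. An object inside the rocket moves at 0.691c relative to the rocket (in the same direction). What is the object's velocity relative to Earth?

u = (u' + v)/(1 + u'v/c²)
Numerator: 0.691 + 0.663 = 1.354
Denominator: 1 + 0.458133 = 1.458133
u = 1.354/1.458133 = 0.9286c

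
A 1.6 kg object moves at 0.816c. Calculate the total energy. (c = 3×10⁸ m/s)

γ = 1/√(1 - 0.816²) = 1.730
mc² = 1.6 × (3×10⁸)² = 1.440×10¹⁷ J
E = γmc² = 1.730 × 1.440×10¹⁷ = 2.491×10¹⁷ J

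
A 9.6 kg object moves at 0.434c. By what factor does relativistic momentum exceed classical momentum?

p_rel = γmv, p_class = mv
Ratio = γ = 1/√(1 - 0.434²) = 1.110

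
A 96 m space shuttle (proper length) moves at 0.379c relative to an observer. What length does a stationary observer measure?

Proper length L₀ = 96 m
γ = 1/√(1 - 0.379²) = 1.0806
L = L₀/γ = 96/1.0806 = 88.84 m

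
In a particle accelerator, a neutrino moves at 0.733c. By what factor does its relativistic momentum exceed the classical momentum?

p_rel = γmv, p_class = mv
Ratio = γ = 1/√(1 - 0.733²)
= 1/√(0.462711) = 1.470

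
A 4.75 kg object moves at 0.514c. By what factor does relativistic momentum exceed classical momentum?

p_rel = γmv, p_class = mv
Ratio = γ = 1/√(1 - 0.514²) = 1.166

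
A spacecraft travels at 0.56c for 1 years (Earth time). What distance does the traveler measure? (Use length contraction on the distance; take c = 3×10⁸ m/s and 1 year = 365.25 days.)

Earth distance: d = v × t = 0.56c × 1 yr = 5.3017×10¹⁵ m
γ = 1.2070
d' = d/γ = 5.3017×10¹⁵/1.2070 = 4.392×10¹⁵ m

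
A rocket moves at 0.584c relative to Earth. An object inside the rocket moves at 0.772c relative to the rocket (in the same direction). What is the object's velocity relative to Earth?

u = (u' + v)/(1 + u'v/c²)
Numerator: 0.772 + 0.584 = 1.356
Denominator: 1 + 0.450848 = 1.450848
u = 1.356/1.450848 = 0.9346c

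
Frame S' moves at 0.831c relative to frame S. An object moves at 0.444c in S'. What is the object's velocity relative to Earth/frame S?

u = (u' + v)/(1 + u'v/c²)
Numerator: 0.444 + 0.831 = 1.275
Denominator: 1 + 0.368964 = 1.368964
u = 1.275/1.368964 = 0.9314c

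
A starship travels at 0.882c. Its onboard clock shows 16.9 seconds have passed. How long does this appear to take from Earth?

Proper time Δt₀ = 16.9 seconds
γ = 1/√(1 - 0.882²) = 2.122
Δt = γΔt₀ = 2.122 × 16.9 = 35.86 seconds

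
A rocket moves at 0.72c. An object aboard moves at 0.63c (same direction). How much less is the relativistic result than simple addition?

Classical: u' + v = 0.63 + 0.72 = 1.35c
Relativistic: u = (0.63 + 0.72)/(1 + 0.4536) = 1.35/1.4536 = 0.9287c
Difference: 1.35 - 0.9287 = 0.4213c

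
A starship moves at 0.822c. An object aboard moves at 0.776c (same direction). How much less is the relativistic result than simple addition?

Classical: u' + v = 0.776 + 0.822 = 1.598c
Relativistic: u = (0.776 + 0.822)/(1 + 0.637872) = 1.598/1.637872 = 0.9757c
Difference: 1.598 - 0.9757 = 0.6223c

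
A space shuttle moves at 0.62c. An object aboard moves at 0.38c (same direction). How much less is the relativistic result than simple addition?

Classical: u' + v = 0.38 + 0.62 = 1c
Relativistic: u = (0.38 + 0.62)/(1 + 0.2356) = 1/1.2356 = 0.8093c
Difference: 1 - 0.8093 = 0.1907c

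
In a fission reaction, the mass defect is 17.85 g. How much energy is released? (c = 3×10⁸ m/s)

Convert mass defect: Δm = 17.85 g = 0.01785 kg
E = Δm·c² = 0.01785 × (3×10⁸)²
= 0.01785 × 9×10¹⁶ = 1.607×10¹⁵ J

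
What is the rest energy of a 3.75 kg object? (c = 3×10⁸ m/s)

c² = (3×10⁸)² = 9.000×10¹⁶ m²/s²
E₀ = mc² = 3.75 × 9.000×10¹⁶ = 3.375×10¹⁷ J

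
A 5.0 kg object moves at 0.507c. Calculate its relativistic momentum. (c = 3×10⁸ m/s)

γ = 1/√(1 - 0.507²) = 1.1602
v = 0.507 × 3×10⁸ = 1.521×10⁸ m/s
p = γmv = 1.1602 × 5.0 × 1.521×10⁸ = 8.823×10⁸ kg·m/s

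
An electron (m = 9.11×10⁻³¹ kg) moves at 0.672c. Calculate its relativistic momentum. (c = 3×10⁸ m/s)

γ = 1/√(1 - 0.672²) = 1.3503
v = 0.672 × 3×10⁸ = 2.016×10⁸ m/s
p = γmv = 1.3503 × 9.11×10⁻³¹ × 2.016×10⁸ = 2.480×10⁻²² kg·m/s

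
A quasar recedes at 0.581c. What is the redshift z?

β = 0.581
(1+β)/(1-β) = 1.581/0.419 = 3.7733
√(3.7733) = 1.9425
z = 1.9425 - 1 = 0.9425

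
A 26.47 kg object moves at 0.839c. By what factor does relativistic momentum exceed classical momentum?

p_rel = γmv, p_class = mv
Ratio = γ = 1/√(1 - 0.839²) = 1.838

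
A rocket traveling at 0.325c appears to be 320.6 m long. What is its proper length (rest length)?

Contracted length L = 320.6 m
γ = 1/√(1 - 0.325²) = 1.0574
L₀ = γL = 1.0574 × 320.6 = 339.0 m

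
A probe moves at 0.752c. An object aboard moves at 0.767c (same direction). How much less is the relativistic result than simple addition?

Classical: u' + v = 0.767 + 0.752 = 1.519c
Relativistic: u = (0.767 + 0.752)/(1 + 0.576784) = 1.519/1.576784 = 0.9634c
Difference: 1.519 - 0.9634 = 0.5556c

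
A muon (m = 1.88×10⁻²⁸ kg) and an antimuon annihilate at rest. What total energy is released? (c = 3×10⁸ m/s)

Both particles have the same rest mass, so total mass = 2m
E = 2m·c² = 2 × 1.88×10⁻²⁸ × (3×10⁸)²
= 2 × 1.88×10⁻²⁸ × 9×10¹⁶
= 3.384×10⁻¹¹ J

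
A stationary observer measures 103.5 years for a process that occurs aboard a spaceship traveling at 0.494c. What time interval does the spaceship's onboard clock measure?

Dilated time Δt = 103.5 years
γ = 1/√(1 - 0.494²) = 1.1501
Δt₀ = Δt/γ = 103.5/1.1501 = 89.99 years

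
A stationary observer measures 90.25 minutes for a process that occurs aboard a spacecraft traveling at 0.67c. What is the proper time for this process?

Dilated time Δt = 90.25 minutes
γ = 1/√(1 - 0.67²) = 1.347
Δt₀ = Δt/γ = 90.25/1.347 = 67.00 minutes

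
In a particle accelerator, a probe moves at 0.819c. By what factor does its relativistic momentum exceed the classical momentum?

p_rel = γmv, p_class = mv
Ratio = γ = 1/√(1 - 0.819²)
= 1/√(0.329239) = 1.743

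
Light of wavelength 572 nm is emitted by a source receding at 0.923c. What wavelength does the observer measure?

β = 0.923
Wavelength Doppler factor = √(1.923/0.077) = √(24.974) = 4.9974
λ_obs = 572 × 4.9974 = 2859 nm (redshift)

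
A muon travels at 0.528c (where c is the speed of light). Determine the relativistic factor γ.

v/c = 0.528, so (v/c)² = 0.278784
1 - (v/c)² = 0.721216
γ = 1/√(0.721216) = 1.178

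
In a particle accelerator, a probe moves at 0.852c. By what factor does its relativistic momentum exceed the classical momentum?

p_rel = γmv, p_class = mv
Ratio = γ = 1/√(1 - 0.852²)
= 1/√(0.274096) = 1.910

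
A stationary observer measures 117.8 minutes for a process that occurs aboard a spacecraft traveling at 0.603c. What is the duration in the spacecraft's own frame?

Dilated time Δt = 117.8 minutes
γ = 1/√(1 - 0.603²) = 1.25354
Δt₀ = Δt/γ = 117.8/1.25354 = 93.97 minutes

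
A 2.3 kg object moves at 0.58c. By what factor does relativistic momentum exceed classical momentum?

p_rel = γmv, p_class = mv
Ratio = γ = 1/√(1 - 0.58²) = 1.228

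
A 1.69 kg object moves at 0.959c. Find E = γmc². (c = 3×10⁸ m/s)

γ = 1/√(1 - 0.959²) = 3.5285
mc² = 1.69 × (3×10⁸)² = 1.521×10¹⁷ J
E = γmc² = 3.5285 × 1.521×10¹⁷ = 5.367×10¹⁷ J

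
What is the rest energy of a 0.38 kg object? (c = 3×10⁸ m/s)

c² = (3×10⁸)² = 9.000×10¹⁶ m²/s²
E₀ = mc² = 0.38 × 9.000×10¹⁶ = 3.420×10¹⁶ J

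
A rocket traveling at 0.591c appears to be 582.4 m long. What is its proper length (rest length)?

Contracted length L = 582.4 m
γ = 1/√(1 - 0.591²) = 1.2397
L₀ = γL = 1.2397 × 582.4 = 722.0 m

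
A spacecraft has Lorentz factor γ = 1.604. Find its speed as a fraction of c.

From γ = 1/√(1 - v²/c²):
1/γ² = 1/1.604² = 0.3887
v²/c² = 1 - 0.3887 = 0.6113
v/c = √(0.6113) = 0.7819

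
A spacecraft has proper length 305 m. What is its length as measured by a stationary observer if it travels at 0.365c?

Proper length L₀ = 305 m
γ = 1/√(1 - 0.365²) = 1.074
L = L₀/γ = 305/1.074 = 284.0 m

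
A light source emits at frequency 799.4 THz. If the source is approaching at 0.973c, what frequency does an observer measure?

β = v/c = 0.973
(1+β)/(1-β) = 1.973/0.027 = 73.074
Doppler factor = √(73.074) = 8.5483
f_obs = 799.4 × 8.5483 = 6834 THz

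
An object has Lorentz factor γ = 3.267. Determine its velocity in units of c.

From γ = 1/√(1 - v²/c²):
1/γ² = 1/3.267² = 0.09369
v²/c² = 1 - 0.09369 = 0.9063
v/c = √(0.9063) = 0.9520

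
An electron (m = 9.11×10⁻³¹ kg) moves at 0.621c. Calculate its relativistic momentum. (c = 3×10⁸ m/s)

γ = 1/√(1 - 0.621²) = 1.2758
v = 0.621 × 3×10⁸ = 1.863×10⁸ m/s
p = γmv = 1.2758 × 9.11×10⁻³¹ × 1.863×10⁸ = 2.165×10⁻²² kg·m/s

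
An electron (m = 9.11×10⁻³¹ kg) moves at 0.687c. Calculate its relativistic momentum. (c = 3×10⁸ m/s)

γ = 1/√(1 - 0.687²) = 1.376
v = 0.687 × 3×10⁸ = 2.061×10⁸ m/s
p = γmv = 1.376 × 9.11×10⁻³¹ × 2.061×10⁸ = 2.584×10⁻²² kg·m/s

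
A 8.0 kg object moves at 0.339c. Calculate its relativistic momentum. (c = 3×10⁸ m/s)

γ = 1/√(1 - 0.339²) = 1.0629
v = 0.339 × 3×10⁸ = 1.017×10⁸ m/s
p = γmv = 1.0629 × 8.0 × 1.017×10⁸ = 8.648×10⁸ kg·m/s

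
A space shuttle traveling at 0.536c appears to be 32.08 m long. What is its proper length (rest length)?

Contracted length L = 32.08 m
γ = 1/√(1 - 0.536²) = 1.1845
L₀ = γL = 1.1845 × 32.08 = 38.00 m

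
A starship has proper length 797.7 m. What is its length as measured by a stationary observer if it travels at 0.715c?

Proper length L₀ = 797.7 m
γ = 1/√(1 - 0.715²) = 1.4304
L = L₀/γ = 797.7/1.4304 = 557.7 m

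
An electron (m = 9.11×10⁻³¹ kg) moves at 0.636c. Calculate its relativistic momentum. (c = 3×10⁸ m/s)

γ = 1/√(1 - 0.636²) = 1.29586
v = 0.636 × 3×10⁸ = 1.908×10⁸ m/s
p = γmv = 1.29586 × 9.11×10⁻³¹ × 1.908×10⁸ = 2.252×10⁻²² kg·m/s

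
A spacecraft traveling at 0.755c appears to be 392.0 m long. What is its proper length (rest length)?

Contracted length L = 392.0 m
γ = 1/√(1 - 0.755²) = 1.525
L₀ = γL = 1.525 × 392.0 = 597.8 m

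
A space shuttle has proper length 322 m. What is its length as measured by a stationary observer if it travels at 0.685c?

Proper length L₀ = 322 m
γ = 1/√(1 - 0.685²) = 1.3726
L = L₀/γ = 322/1.3726 = 234.6 m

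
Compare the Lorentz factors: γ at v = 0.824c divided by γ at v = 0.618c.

γ₁ = 1/√(1 - 0.824²) = 1.765
γ₂ = 1/√(1 - 0.618²) = 1.272
γ₁/γ₂ = 1.765/1.272 = 1.388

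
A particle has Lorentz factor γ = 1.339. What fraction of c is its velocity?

From γ = 1/√(1 - v²/c²):
1/γ² = 1/1.339² = 0.55775
v²/c² = 1 - 0.55775 = 0.44225
v/c = √(0.44225) = 0.6650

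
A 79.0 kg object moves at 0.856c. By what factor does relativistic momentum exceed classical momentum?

p_rel = γmv, p_class = mv
Ratio = γ = 1/√(1 - 0.856²) = 1.934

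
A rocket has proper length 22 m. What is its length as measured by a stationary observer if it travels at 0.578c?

Proper length L₀ = 22 m
γ = 1/√(1 - 0.578²) = 1.2254
L = L₀/γ = 22/1.2254 = 17.95 m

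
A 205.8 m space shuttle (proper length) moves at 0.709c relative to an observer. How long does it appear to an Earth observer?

Proper length L₀ = 205.8 m
γ = 1/√(1 - 0.709²) = 1.418
L = L₀/γ = 205.8/1.418 = 145.1 m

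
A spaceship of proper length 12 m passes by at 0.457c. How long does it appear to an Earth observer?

Proper length L₀ = 12 m
γ = 1/√(1 - 0.457²) = 1.1243
L = L₀/γ = 12/1.1243 = 10.67 m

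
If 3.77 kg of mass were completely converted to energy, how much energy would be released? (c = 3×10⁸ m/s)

Using E = mc²:
c² = (3×10⁸)² = 9×10¹⁶ m²/s²
E = 3.77 × 9×10¹⁶ = 3.393×10¹⁷ J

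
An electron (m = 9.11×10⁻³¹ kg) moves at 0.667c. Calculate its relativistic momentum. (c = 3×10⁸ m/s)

γ = 1/√(1 - 0.667²) = 1.3422
v = 0.667 × 3×10⁸ = 2.001×10⁸ m/s
p = γmv = 1.3422 × 9.11×10⁻³¹ × 2.001×10⁸ = 2.447×10⁻²² kg·m/s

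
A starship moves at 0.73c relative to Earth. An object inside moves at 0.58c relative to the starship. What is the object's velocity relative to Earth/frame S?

u = (u' + v)/(1 + u'v/c²)
Numerator: 0.58 + 0.73 = 1.31
Denominator: 1 + 0.4234 = 1.4234
u = 1.31/1.4234 = 0.9203c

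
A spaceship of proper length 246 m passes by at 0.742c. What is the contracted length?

Proper length L₀ = 246 m
γ = 1/√(1 - 0.742²) = 1.492
L = L₀/γ = 246/1.492 = 164.9 m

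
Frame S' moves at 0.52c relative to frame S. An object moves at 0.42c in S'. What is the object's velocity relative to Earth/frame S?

u = (u' + v)/(1 + u'v/c²)
Numerator: 0.42 + 0.52 = 0.94
Denominator: 1 + 0.2184 = 1.2184
u = 0.94/1.2184 = 0.7715c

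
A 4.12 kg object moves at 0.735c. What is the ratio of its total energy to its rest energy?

E = γmc², E₀ = mc²
E/E₀ = γ = 1/√(1 - 0.735²) = 1.475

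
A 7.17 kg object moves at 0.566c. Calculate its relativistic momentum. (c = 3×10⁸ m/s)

γ = 1/√(1 - 0.566²) = 1.213
v = 0.566 × 3×10⁸ = 1.698×10⁸ m/s
p = γmv = 1.213 × 7.17 × 1.698×10⁸ = 1.477×10⁹ kg·m/s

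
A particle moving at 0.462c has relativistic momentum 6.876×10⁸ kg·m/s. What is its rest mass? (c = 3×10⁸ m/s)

γ = 1/√(1 - 0.462²) = 1.1275
v = 0.462 × 3×10⁸ = 1.386×10⁸ m/s
m = p/(γv) = 6.876×10⁸/(1.1275 × 1.386×10⁸) = 4.400 kg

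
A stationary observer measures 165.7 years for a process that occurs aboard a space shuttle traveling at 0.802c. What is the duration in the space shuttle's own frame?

Dilated time Δt = 165.7 years
γ = 1/√(1 - 0.802²) = 1.674
Δt₀ = Δt/γ = 165.7/1.674 = 98.98 years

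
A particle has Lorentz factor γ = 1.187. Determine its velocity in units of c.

From γ = 1/√(1 - v²/c²):
1/γ² = 1/1.187² = 0.7097
v²/c² = 1 - 0.7097 = 0.2903
v/c = √(0.2903) = 0.5388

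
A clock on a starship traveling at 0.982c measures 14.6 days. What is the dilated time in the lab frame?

Proper time Δt₀ = 14.6 days
γ = 1/√(1 - 0.982²) = 5.2943
Δt = γΔt₀ = 5.2943 × 14.6 = 77.30 days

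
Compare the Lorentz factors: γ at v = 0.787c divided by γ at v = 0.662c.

γ₁ = 1/√(1 - 0.787²) = 1.621
γ₂ = 1/√(1 - 0.662²) = 1.334
γ₁/γ₂ = 1.621/1.334 = 1.215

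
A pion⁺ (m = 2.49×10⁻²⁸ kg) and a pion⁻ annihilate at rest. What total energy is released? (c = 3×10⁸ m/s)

Both particles have the same rest mass, so total mass = 2m
E = 2m·c² = 2 × 2.49×10⁻²⁸ × (3×10⁸)²
= 2 × 2.49×10⁻²⁸ × 9×10¹⁶
= 4.482×10⁻¹¹ J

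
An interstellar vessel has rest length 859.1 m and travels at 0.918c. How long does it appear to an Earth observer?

Proper length L₀ = 859.1 m
γ = 1/√(1 - 0.918²) = 2.5216
L = L₀/γ = 859.1/2.5216 = 340.7 m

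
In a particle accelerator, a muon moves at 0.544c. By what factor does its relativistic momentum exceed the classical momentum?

p_rel = γmv, p_class = mv
Ratio = γ = 1/√(1 - 0.544²)
= 1/√(0.704064) = 1.192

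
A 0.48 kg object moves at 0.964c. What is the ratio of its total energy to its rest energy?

E = γmc², E₀ = mc²
E/E₀ = γ = 1/√(1 - 0.964²) = 3.761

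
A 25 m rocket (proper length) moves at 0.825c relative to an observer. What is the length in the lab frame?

Proper length L₀ = 25 m
γ = 1/√(1 - 0.825²) = 1.769
L = L₀/γ = 25/1.769 = 14.13 m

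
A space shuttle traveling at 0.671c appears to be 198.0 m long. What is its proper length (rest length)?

Contracted length L = 198.0 m
γ = 1/√(1 - 0.671²) = 1.3487
L₀ = γL = 1.3487 × 198.0 = 267.0 m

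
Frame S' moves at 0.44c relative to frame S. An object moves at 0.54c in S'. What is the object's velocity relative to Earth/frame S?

u = (u' + v)/(1 + u'v/c²)
Numerator: 0.54 + 0.44 = 0.98
Denominator: 1 + 0.2376 = 1.2376
u = 0.98/1.2376 = 0.7919c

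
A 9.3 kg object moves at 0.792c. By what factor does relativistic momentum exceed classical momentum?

p_rel = γmv, p_class = mv
Ratio = γ = 1/√(1 - 0.792²) = 1.638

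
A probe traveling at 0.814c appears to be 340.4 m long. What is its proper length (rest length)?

Contracted length L = 340.4 m
γ = 1/√(1 - 0.814²) = 1.7216
L₀ = γL = 1.7216 × 340.4 = 586.0 m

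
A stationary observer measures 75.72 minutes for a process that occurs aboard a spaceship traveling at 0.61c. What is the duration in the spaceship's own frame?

Dilated time Δt = 75.72 minutes
γ = 1/√(1 - 0.61²) = 1.262
Δt₀ = Δt/γ = 75.72/1.262 = 60.00 minutes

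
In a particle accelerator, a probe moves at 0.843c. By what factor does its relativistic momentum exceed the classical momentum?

p_rel = γmv, p_class = mv
Ratio = γ = 1/√(1 - 0.843²)
= 1/√(0.289351) = 1.859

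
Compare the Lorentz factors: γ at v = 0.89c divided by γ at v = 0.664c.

γ₁ = 1/√(1 - 0.89²) = 2.193
γ₂ = 1/√(1 - 0.664²) = 1.337
γ₁/γ₂ = 2.193/1.337 = 1.640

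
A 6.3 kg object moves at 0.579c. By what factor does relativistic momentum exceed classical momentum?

p_rel = γmv, p_class = mv
Ratio = γ = 1/√(1 - 0.579²) = 1.227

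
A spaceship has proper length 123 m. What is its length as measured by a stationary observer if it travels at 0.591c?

Proper length L₀ = 123 m
γ = 1/√(1 - 0.591²) = 1.2397
L = L₀/γ = 123/1.2397 = 99.22 m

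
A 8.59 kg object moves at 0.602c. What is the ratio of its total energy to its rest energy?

E = γmc², E₀ = mc²
E/E₀ = γ = 1/√(1 - 0.602²) = 1.252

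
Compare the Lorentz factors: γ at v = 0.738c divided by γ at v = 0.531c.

γ₁ = 1/√(1 - 0.738²) = 1.482
γ₂ = 1/√(1 - 0.531²) = 1.180
γ₁/γ₂ = 1.482/1.180 = 1.256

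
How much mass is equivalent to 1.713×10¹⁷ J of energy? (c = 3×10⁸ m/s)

From E = mc², we get m = E/c²
c² = (3×10⁸)² = 9×10¹⁶ m²/s²
m = 1.713×10¹⁷ / 9×10¹⁶ = 1.903 kg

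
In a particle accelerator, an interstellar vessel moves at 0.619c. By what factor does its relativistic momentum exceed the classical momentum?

p_rel = γmv, p_class = mv
Ratio = γ = 1/√(1 - 0.619²)
= 1/√(0.616839) = 1.273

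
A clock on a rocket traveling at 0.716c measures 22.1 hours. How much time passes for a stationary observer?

Proper time Δt₀ = 22.1 hours
γ = 1/√(1 - 0.716²) = 1.4325
Δt = γΔt₀ = 1.4325 × 22.1 = 31.66 hours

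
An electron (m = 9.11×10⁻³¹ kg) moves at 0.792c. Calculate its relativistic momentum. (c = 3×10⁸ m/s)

γ = 1/√(1 - 0.792²) = 1.6379
v = 0.792 × 3×10⁸ = 2.376×10⁸ m/s
p = γmv = 1.6379 × 9.11×10⁻³¹ × 2.376×10⁸ = 3.545×10⁻²² kg·m/s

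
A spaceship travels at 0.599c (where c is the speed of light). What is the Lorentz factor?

v/c = 0.599, so (v/c)² = 0.358801
1 - (v/c)² = 0.641199
γ = 1/√(0.641199) = 1.249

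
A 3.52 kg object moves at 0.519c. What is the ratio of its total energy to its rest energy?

E = γmc², E₀ = mc²
E/E₀ = γ = 1/√(1 - 0.519²) = 1.170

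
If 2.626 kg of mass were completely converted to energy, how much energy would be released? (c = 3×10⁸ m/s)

Using E = mc²:
c² = (3×10⁸)² = 9×10¹⁶ m²/s²
E = 2.626 × 9×10¹⁶ = 2.363×10¹⁷ J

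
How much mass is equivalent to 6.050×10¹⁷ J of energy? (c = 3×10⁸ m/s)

From E = mc², we get m = E/c²
c² = (3×10⁸)² = 9×10¹⁶ m²/s²
m = 6.050×10¹⁷ / 9×10¹⁶ = 6.722 kg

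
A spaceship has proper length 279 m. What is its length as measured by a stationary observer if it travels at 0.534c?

Proper length L₀ = 279 m
γ = 1/√(1 - 0.534²) = 1.1828
L = L₀/γ = 279/1.1828 = 235.9 m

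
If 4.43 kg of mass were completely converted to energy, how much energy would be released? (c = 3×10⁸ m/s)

Using E = mc²:
c² = (3×10⁸)² = 9×10¹⁶ m²/s²
E = 4.43 × 9×10¹⁶ = 3.987×10¹⁷ J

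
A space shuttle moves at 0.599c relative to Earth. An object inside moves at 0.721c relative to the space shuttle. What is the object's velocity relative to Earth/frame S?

u = (u' + v)/(1 + u'v/c²)
Numerator: 0.721 + 0.599 = 1.32
Denominator: 1 + 0.431879 = 1.431879
u = 1.32/1.431879 = 0.9219c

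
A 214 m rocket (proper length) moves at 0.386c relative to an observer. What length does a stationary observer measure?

Proper length L₀ = 214 m
γ = 1/√(1 - 0.386²) = 1.084
L = L₀/γ = 214/1.084 = 197.4 m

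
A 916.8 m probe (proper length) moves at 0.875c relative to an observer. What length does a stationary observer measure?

Proper length L₀ = 916.8 m
γ = 1/√(1 - 0.875²) = 2.066
L = L₀/γ = 916.8/2.066 = 443.8 m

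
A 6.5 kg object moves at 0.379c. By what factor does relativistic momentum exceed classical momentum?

p_rel = γmv, p_class = mv
Ratio = γ = 1/√(1 - 0.379²) = 1.081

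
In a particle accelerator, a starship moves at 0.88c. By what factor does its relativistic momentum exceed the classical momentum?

p_rel = γmv, p_class = mv
Ratio = γ = 1/√(1 - 0.88²)
= 1/√(0.2256) = 2.105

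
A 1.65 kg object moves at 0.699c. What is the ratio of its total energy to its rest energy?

E = γmc², E₀ = mc²
E/E₀ = γ = 1/√(1 - 0.699²) = 1.398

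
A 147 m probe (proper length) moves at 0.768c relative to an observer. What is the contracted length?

Proper length L₀ = 147 m
γ = 1/√(1 - 0.768²) = 1.5614
L = L₀/γ = 147/1.5614 = 94.15 m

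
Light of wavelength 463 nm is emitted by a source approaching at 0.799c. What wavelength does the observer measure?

β = 0.799
Wavelength Doppler factor = √(0.201/1.799) = √(0.11173) = 0.3343
λ_obs = 463 × 0.3343 = 154.8 nm (blueshift)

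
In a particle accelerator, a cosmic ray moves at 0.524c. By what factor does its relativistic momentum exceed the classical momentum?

p_rel = γmv, p_class = mv
Ratio = γ = 1/√(1 - 0.524²)
= 1/√(0.725424) = 1.174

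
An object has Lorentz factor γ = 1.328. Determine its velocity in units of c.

From γ = 1/√(1 - v²/c²):
1/γ² = 1/1.328² = 0.5670
v²/c² = 1 - 0.5670 = 0.4330
v/c = √(0.4330) = 0.6580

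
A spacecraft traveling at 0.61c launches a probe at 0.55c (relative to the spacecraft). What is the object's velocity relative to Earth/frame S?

u = (u' + v)/(1 + u'v/c²)
Numerator: 0.55 + 0.61 = 1.16
Denominator: 1 + 0.3355 = 1.3355
u = 1.16/1.3355 = 0.8686c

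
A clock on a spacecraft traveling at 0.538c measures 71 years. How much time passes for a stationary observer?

Proper time Δt₀ = 71 years
γ = 1/√(1 - 0.538²) = 1.1863
Δt = γΔt₀ = 1.1863 × 71 = 84.23 years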